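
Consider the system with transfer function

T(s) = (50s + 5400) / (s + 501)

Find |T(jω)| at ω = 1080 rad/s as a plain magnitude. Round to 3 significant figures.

45.6

Substitute s = j1080:
Numerator: 50(j1080) + 5400 = 5400 + j54000
Denominator: (j1080) + 501 = 501 + j1080
|N| = √(5400² + 54000²) ≈ 54269, ∠N ≈ 84.29°
|D| = √(501² + 1080²) ≈ 1190.5, ∠D ≈ 65.11°
|T| = 54269 / 1190.5 ≈ 45.585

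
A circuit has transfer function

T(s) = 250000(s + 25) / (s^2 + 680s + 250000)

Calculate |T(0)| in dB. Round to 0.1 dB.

T(0) = 250000·25 / 250000 = 25
20 log₁₀(25) ≈ 27.96 dB

28.0 dB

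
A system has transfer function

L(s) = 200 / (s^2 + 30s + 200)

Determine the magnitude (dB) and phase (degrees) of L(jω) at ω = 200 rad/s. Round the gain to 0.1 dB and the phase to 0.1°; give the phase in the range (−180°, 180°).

Substitute s = j200:
Numerator: 200 = 200 + j0
Denominator: (j200)^2 + 30(j200) + 200 = -39800 + j6000
|N| = √(200² + 0²) ≈ 200, ∠N ≈ 0.00°
|D| = √(39800² + 6000²) ≈ 40250, ∠D ≈ 171.43°
|L| = 200 / 40250 ≈ 0.0049689
Gain = 20 log₁₀(0.0049689) ≈ -46.07 dB
∠L = 0.00° − 171.43° = -171.43°

-46.1 dB, -171.4°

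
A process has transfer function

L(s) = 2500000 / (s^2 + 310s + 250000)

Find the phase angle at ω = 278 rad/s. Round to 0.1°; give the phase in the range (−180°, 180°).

-26.5°

At s = jω = j278:
quadratic: (j278)² + 310·j278 + 250000 = 172716 + j86180 → |·| ≈ 1.9302e+05, ∠ ≈ 26.52°
∠L = 0.00° − 26.52° = -26.52°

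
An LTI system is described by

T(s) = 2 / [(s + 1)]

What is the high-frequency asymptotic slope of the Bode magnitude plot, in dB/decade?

-20 dB/decade

Each pole contributes −20 dB/decade at high frequency; each zero contributes +20 dB/decade.
Net: 0 zero(s) − 1 pole(s) → -20 dB/decade.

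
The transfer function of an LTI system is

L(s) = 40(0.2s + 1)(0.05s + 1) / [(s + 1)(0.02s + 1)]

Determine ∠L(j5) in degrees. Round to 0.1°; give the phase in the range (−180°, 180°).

At ω = 5 rad/s:
zero (1 + j5·0.2) = 1 + j1 → |·| ≈ 1.4142, ∠ ≈ 45.00°
zero (1 + j5·0.05) = 1 + j0.25 → |·| ≈ 1.0308, ∠ ≈ 14.04°
pole (1 + j5·1) = 1 + j5 → |·| ≈ 5.099, ∠ ≈ 78.69°
pole (1 + j5·0.02) = 1 + j0.1 → |·| ≈ 1.005, ∠ ≈ 5.71°
∠L = (45.00° + 14.04°) − (78.69° + 5.71°) = -25.36°

-25.4°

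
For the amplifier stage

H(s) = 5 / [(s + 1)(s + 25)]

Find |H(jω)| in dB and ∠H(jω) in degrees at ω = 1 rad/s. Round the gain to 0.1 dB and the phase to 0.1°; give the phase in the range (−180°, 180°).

At s = jω = j1:
pole (s+1): 1 + j1 → |·| = √(1²+1²) = √2 ≈ 1.4142, ∠ = arctan(1/1) ≈ 45.00°
pole (s+25): 25 + j1 → |·| = √(25²+1²) = √626 ≈ 25.02, ∠ = arctan(1/25) ≈ 2.29°
|H| = 5 / 35.383 ≈ 0.14131
Gain = 20 log₁₀(0.14131) ≈ -17.00 dB
∠H = 0.00° − 47.29° = -47.29°

-17.0 dB, -47.3°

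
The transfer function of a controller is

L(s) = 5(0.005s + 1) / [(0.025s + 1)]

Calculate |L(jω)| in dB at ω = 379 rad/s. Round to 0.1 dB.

At ω = 379 rad/s:
zero (1 + j379·0.005) = 1 + j1.895 → |·| ≈ 2.1427, ∠ ≈ 62.18°
pole (1 + j379·0.025) = 1 + j9.475 → |·| ≈ 9.5276, ∠ ≈ 83.98°
|L| = 5 · 2.1427 / (9.5276) ≈ 1.1245
Gain = 20 log₁₀(1.1245) ≈ 1.02 dB

1.0 dB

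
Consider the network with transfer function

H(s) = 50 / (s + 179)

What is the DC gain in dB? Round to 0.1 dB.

-11.1 dB

H(0) = 50 / 179 ≈ 0.27933
20 log₁₀(0.27933) ≈ -11.08 dB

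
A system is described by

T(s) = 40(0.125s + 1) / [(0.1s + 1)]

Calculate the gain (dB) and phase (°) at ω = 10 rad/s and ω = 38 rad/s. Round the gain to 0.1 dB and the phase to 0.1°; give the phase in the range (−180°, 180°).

At ω = 10 rad/s:
zero (1 + j10·0.125) = 1 + j1.25 → |·| ≈ 1.6008, ∠ ≈ 51.34°
pole (1 + j10·0.1) = 1 + j1 → |·| ≈ 1.4142, ∠ ≈ 45.00°
|T| = 40 · 1.6008 / (1.4142) ≈ 45.278
Gain = 20 log₁₀(45.278) ≈ 33.12 dB
∠T = (51.34°) − (45.00°) = 6.34°

At ω = 38 rad/s:
zero (1 + j38·0.125) = 1 + j4.75 → |·| ≈ 4.8541, ∠ ≈ 78.11°
pole (1 + j38·0.1) = 1 + j3.8 → |·| ≈ 3.9294, ∠ ≈ 75.26°
|T| = 40 · 4.8541 / (3.9294) ≈ 49.413
Gain = 20 log₁₀(49.413) ≈ 33.88 dB
∠T = (78.11°) − (75.26°) = 2.85°

ω = 10: 33.1 dB, 6.3°; ω = 38: 33.9 dB, 2.9°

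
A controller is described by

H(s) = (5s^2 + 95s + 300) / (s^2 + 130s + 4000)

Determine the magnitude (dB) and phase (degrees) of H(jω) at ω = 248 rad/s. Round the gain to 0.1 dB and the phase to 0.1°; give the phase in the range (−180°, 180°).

Substitute s = j248:
Numerator: 5(j248)^2 + 95(j248) + 300 = -307220 + j23560
Denominator: (j248)^2 + 130(j248) + 4000 = -57504 + j32240
|N| = √(307220² + 23560²) ≈ 3.0812e+05, ∠N ≈ 175.61°
|D| = √(57504² + 32240²) ≈ 65925, ∠D ≈ 150.72°
|H| = 3.0812e+05 / 65925 ≈ 4.6738
Gain = 20 log₁₀(4.6738) ≈ 13.39 dB
∠H = 175.61° − 150.72° = 24.89°

13.4 dB, 24.9°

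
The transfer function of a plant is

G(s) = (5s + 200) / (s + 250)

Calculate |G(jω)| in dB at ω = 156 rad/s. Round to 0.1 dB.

Substitute s = j156:
Numerator: 5(j156) + 200 = 200 + j780
Denominator: (j156) + 250 = 250 + j156
|N| = √(200² + 780²) ≈ 805.23, ∠N ≈ 75.62°
|D| = √(250² + 156²) ≈ 294.68, ∠D ≈ 31.96°
|G| = 805.23 / 294.68 ≈ 2.7326
Gain = 20 log₁₀(2.7326) ≈ 8.73 dB

8.7 dB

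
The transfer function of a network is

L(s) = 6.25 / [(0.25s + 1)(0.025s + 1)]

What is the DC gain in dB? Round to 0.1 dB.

L(0) = 6.25 · 1 / 1 = 6.25
20 log₁₀(6.25) ≈ 15.92 dB

15.9 dB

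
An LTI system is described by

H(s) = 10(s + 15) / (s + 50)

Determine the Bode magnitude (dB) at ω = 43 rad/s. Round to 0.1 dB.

16.8 dB

At s = jω = j43:
zero (s+15): 15 + j43 → |·| = √(15²+43²) = √2074 ≈ 45.541, ∠ = arctan(43/15) ≈ 70.77°
pole (s+50): 50 + j43 → |·| = √(50²+43²) = √4349 ≈ 65.947, ∠ = arctan(43/50) ≈ 40.70°
|H| = 10 · 45.541 / 65.947 ≈ 6.9057
Gain = 20 log₁₀(6.9057) ≈ 16.78 dB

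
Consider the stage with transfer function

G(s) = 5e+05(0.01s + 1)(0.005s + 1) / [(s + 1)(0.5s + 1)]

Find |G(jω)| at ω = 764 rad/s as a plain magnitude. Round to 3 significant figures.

At ω = 764 rad/s:
zero (1 + j764·0.01) = 1 + j7.64 → |·| ≈ 7.7052, ∠ ≈ 82.54°
zero (1 + j764·0.005) = 1 + j3.82 → |·| ≈ 3.9487, ∠ ≈ 75.33°
pole (1 + j764·1) = 1 + j764 → |·| ≈ 764, ∠ ≈ 89.93°
pole (1 + j764·0.5) = 1 + j382 → |·| ≈ 382, ∠ ≈ 89.85°
|G| = 5e+05 · 7.7052 · 3.9487 / (764 · 382) ≈ 52.126

52.1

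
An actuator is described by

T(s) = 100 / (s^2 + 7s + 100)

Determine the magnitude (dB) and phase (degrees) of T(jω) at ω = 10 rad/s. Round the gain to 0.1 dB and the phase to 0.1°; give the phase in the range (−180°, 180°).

3.1 dB, -90.0°

At s = jω = j10:
quadratic: (j10)² + 7·j10 + 100 = 0 + j70 → |·| ≈ 70, ∠ ≈ 90.00°
|T| = 100 / 70 ≈ 1.4286
Gain = 20 log₁₀(1.4286) ≈ 3.10 dB
∠T = 0.00° − 90.00° = -90.00°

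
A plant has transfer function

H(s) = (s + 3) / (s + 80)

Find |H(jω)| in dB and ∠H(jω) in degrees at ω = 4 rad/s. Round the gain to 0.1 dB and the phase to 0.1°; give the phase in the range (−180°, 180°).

Substitute s = j4:
Numerator: (j4) + 3 = 3 + j4
Denominator: (j4) + 80 = 80 + j4
|N| = √(3² + 4²) ≈ 5, ∠N ≈ 53.13°
|D| = √(80² + 4²) ≈ 80.1, ∠D ≈ 2.86°
|H| = 5 / 80.1 ≈ 0.062422
Gain = 20 log₁₀(0.062422) ≈ -24.09 dB
∠H = 53.13° − 2.86° = 50.27°

-24.1 dB, 50.3°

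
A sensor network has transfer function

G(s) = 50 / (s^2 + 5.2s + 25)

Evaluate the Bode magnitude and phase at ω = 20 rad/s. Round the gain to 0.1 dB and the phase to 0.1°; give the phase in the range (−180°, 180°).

At s = jω = j20:
quadratic: (j20)² + 5.2·j20 + 25 = -375 + j104 → |·| ≈ 389.15, ∠ ≈ 164.50°
|G| = 50 / 389.15 ≈ 0.12849
Gain = 20 log₁₀(0.12849) ≈ -17.82 dB
∠G = 0.00° − 164.50° = -164.50°

-17.8 dB, -164.5°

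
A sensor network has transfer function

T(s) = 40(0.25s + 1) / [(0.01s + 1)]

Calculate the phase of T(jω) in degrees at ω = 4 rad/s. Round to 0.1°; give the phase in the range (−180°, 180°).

At ω = 4 rad/s:
zero (1 + j4·0.25) = 1 + j1 → |·| ≈ 1.4142, ∠ ≈ 45.00°
pole (1 + j4·0.01) = 1 + j0.04 → |·| ≈ 1.0008, ∠ ≈ 2.29°
∠T = (45.00°) − (2.29°) = 42.71°

42.7°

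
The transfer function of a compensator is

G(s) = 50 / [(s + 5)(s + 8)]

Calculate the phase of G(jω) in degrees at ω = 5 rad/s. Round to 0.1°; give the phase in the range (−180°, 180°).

-77.0°

At s = jω = j5:
pole (s+5): 5 + j5 → |·| = √(5²+5²) = √50 ≈ 7.0711, ∠ = arctan(5/5) ≈ 45.00°
pole (s+8): 8 + j5 → |·| = √(8²+5²) = √89 ≈ 9.434, ∠ = arctan(5/8) ≈ 32.01°
∠G = 0.00° − 77.01° = -77.01°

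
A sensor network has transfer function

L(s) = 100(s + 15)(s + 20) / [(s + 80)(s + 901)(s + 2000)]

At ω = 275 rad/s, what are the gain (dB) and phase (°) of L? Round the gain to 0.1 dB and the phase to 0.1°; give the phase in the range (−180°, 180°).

-37.1 dB, 74.1°

At s = jω = j275:
zero (s+15): 15 + j275 → |·| = √(15²+275²) = √75850 ≈ 275.41, ∠ = arctan(275/15) ≈ 86.88°
zero (s+20): 20 + j275 → |·| = √(20²+275²) = √76025 ≈ 275.73, ∠ = arctan(275/20) ≈ 85.84°
pole (s+80): 80 + j275 → |·| = √(80²+275²) = √82025 ≈ 286.4, ∠ = arctan(275/80) ≈ 73.78°
pole (s+901): 901 + j275 → |·| = √(901²+275²) = √887426 ≈ 942.03, ∠ = arctan(275/901) ≈ 16.97°
pole (s+2000): 2000 + j275 → |·| = √(2000²+275²) = √4075625 ≈ 2018.8, ∠ = arctan(275/2000) ≈ 7.83°
|L| = 100 · 75939 / 5.4467e+08 ≈ 0.013942
Gain = 20 log₁₀(0.013942) ≈ -37.11 dB
∠L = 172.72° − 98.58° = 74.14°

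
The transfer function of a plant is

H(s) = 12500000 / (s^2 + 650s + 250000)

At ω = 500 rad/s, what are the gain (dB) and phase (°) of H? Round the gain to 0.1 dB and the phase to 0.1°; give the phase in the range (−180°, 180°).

31.7 dB, -90.0°

At s = jω = j500:
quadratic: (j500)² + 650·j500 + 250000 = 0 + j325000 → |·| ≈ 3.25e+05, ∠ ≈ 90.00°
|H| = 12500000 / 3.25e+05 ≈ 38.462
Gain = 20 log₁₀(38.462) ≈ 31.70 dB
∠H = 0.00° − 90.00° = -90.00°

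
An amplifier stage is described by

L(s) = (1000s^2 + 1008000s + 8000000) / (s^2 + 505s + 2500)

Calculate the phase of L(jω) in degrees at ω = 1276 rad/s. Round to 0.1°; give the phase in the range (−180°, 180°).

Substitute s = j1276:
Numerator: 1000(j1276)^2 + 1008000(j1276) + 8000000 = -1620176000 + j1286208000
Denominator: (j1276)^2 + 505(j1276) + 2500 = -1625676 + j644380
|N| = √(1620176000² + 1286208000²) ≈ 2.0686e+09, ∠N ≈ 141.56°
|D| = √(1625676² + 644380²) ≈ 1.7487e+06, ∠D ≈ 158.38°
∠L = 141.56° − 158.38° = -16.82°

-16.8°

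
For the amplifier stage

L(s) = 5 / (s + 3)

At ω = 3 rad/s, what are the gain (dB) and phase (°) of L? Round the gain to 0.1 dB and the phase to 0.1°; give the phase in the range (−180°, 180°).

1.4 dB, -45.0°

Substitute s = j3:
Numerator: 5 = 5 + j0
Denominator: (j3) + 3 = 3 + j3
|N| = √(5² + 0²) ≈ 5, ∠N ≈ 0.00°
|D| = √(3² + 3²) ≈ 4.2426, ∠D ≈ 45.00°
|L| = 5 / 4.2426 ≈ 1.1785
Gain = 20 log₁₀(1.1785) ≈ 1.43 dB
∠L = 0.00° − 45.00° = -45.00°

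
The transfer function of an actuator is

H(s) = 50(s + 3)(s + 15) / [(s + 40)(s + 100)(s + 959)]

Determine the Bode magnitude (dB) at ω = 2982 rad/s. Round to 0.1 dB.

-35.9 dB

At s = jω = j2982:
zero (s+3): 3 + j2982 → |·| = √(3²+2982²) = √8892333 ≈ 2982, ∠ = arctan(2982/3) ≈ 89.94°
zero (s+15): 15 + j2982 → |·| = √(15²+2982²) = √8892549 ≈ 2982, ∠ = arctan(2982/15) ≈ 89.71°
pole (s+40): 40 + j2982 → |·| = √(40²+2982²) = √8893924 ≈ 2982.3, ∠ = arctan(2982/40) ≈ 89.23°
pole (s+100): 100 + j2982 → |·| = √(100²+2982²) = √8902324 ≈ 2983.7, ∠ = arctan(2982/100) ≈ 88.08°
pole (s+959): 959 + j2982 → |·| = √(959²+2982²) = √9812005 ≈ 3132.4, ∠ = arctan(2982/959) ≈ 72.17°
|H| = 50 · 8.8923e+06 / 2.7873e+10 ≈ 0.015951
Gain = 20 log₁₀(0.015951) ≈ -35.94 dB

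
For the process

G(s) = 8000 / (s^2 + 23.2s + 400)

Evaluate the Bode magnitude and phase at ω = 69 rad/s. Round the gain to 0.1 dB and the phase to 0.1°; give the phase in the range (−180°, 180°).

At s = jω = j69:
quadratic: (j69)² + 23.2·j69 + 400 = -4361 + j1600.8 → |·| ≈ 4645.5, ∠ ≈ 159.84°
|G| = 8000 / 4645.5 ≈ 1.7221
Gain = 20 log₁₀(1.7221) ≈ 4.72 dB
∠G = 0.00° − 159.84° = -159.84°

4.7 dB, -159.8°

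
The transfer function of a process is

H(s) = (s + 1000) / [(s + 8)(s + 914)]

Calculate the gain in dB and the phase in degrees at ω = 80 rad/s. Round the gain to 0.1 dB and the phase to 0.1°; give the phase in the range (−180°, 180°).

At s = jω = j80:
zero (s+1000): 1000 + j80 → |·| = √(1000²+80²) = √1006400 ≈ 1003.2, ∠ = arctan(80/1000) ≈ 4.57°
pole (s+8): 8 + j80 → |·| = √(8²+80²) = √6464 ≈ 80.399, ∠ = arctan(80/8) ≈ 84.29°
pole (s+914): 914 + j80 → |·| = √(914²+80²) = √841796 ≈ 917.49, ∠ = arctan(80/914) ≈ 5.00°
|H| = 1 · 1003.2 / 73765 ≈ 0.0136
Gain = 20 log₁₀(0.0136) ≈ -37.33 dB
∠H = 4.57° − 89.29° = -84.72°

-37.3 dB, -84.7°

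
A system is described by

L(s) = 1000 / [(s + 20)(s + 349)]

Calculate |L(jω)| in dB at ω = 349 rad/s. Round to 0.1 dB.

-44.7 dB

At s = jω = j349:
pole (s+20): 20 + j349 → |·| = √(20²+349²) = √122201 ≈ 349.57, ∠ = arctan(349/20) ≈ 86.72°
pole (s+349): 349 + j349 → |·| = √(349²+349²) = √243602 ≈ 493.56, ∠ = arctan(349/349) ≈ 45.00°
|L| = 1000 / 1.7253e+05 ≈ 0.0057961
Gain = 20 log₁₀(0.0057961) ≈ -44.74 dB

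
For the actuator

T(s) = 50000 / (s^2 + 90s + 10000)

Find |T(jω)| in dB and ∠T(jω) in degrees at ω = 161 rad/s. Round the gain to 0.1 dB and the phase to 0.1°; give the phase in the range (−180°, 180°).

At s = jω = j161:
quadratic: (j161)² + 90·j161 + 10000 = -15921 + j14490 → |·| ≈ 21528, ∠ ≈ 137.69°
|T| = 50000 / 21528 ≈ 2.3226
Gain = 20 log₁₀(2.3226) ≈ 7.32 dB
∠T = 0.00° − 137.69° = -137.69°

7.3 dB, -137.7°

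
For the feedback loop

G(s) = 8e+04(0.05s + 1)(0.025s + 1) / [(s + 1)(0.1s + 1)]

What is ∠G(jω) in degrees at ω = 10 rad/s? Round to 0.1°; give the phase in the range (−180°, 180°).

-88.7°

At ω = 10 rad/s:
zero (1 + j10·0.05) = 1 + j0.5 → |·| ≈ 1.118, ∠ ≈ 26.57°
zero (1 + j10·0.025) = 1 + j0.25 → |·| ≈ 1.0308, ∠ ≈ 14.04°
pole (1 + j10·1) = 1 + j10 → |·| ≈ 10.05, ∠ ≈ 84.29°
pole (1 + j10·0.1) = 1 + j1 → |·| ≈ 1.4142, ∠ ≈ 45.00°
∠G = (26.57° + 14.04°) − (84.29° + 45.00°) = -88.68°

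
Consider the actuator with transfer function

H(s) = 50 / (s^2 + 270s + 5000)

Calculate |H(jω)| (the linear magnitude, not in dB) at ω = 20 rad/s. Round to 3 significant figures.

Substitute s = j20:
Numerator: 50 = 50 + j0
Denominator: (j20)^2 + 270(j20) + 5000 = 4600 + j5400
|N| = √(50² + 0²) ≈ 50, ∠N ≈ 0.00°
|D| = √(4600² + 5400²) ≈ 7093.7, ∠D ≈ 49.57°
|H| = 50 / 7093.7 ≈ 0.0070485

0.00705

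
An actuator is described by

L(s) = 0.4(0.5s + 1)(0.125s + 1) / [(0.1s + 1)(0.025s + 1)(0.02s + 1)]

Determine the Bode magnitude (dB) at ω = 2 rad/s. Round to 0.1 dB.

-4.9 dB

At ω = 2 rad/s:
zero (1 + j2·0.5) = 1 + j1 → |·| ≈ 1.4142, ∠ ≈ 45.00°
zero (1 + j2·0.125) = 1 + j0.25 → |·| ≈ 1.0308, ∠ ≈ 14.04°
pole (1 + j2·0.1) = 1 + j0.2 → |·| ≈ 1.0198, ∠ ≈ 11.31°
pole (1 + j2·0.025) = 1 + j0.05 → |·| ≈ 1.0012, ∠ ≈ 2.86°
pole (1 + j2·0.02) = 1 + j0.04 → |·| ≈ 1.0008, ∠ ≈ 2.29°
|L| = 0.4 · 1.4142 · 1.0308 / (1.0198 · 1.0012 · 1.0008) ≈ 0.57064
Gain = 20 log₁₀(0.57064) ≈ -4.87 dB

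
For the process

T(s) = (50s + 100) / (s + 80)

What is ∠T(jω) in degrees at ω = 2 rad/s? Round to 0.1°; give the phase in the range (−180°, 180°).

43.6°

Substitute s = j2:
Numerator: 50(j2) + 100 = 100 + j100
Denominator: (j2) + 80 = 80 + j2
|N| = √(100² + 100²) ≈ 141.42, ∠N ≈ 45.00°
|D| = √(80² + 2²) ≈ 80.025, ∠D ≈ 1.43°
∠T = 45.00° − 1.43° = 43.57°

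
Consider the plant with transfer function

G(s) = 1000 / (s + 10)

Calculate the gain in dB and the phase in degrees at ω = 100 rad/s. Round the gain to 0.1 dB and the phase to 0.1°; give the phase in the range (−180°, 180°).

20.0 dB, -84.3°

At s = jω = j100:
pole (s+10): 10 + j100 → |·| = √(10²+100²) = √10100 ≈ 100.5, ∠ = arctan(100/10) ≈ 84.29°
|G| = 1000 / 100.5 ≈ 9.9502
Gain = 20 log₁₀(9.9502) ≈ 19.96 dB
∠G = 0.00° − 84.29° = -84.29°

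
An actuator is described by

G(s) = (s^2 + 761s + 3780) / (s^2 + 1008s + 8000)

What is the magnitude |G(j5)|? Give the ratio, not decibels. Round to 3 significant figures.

Substitute s = j5:
Numerator: (j5)^2 + 761(j5) + 3780 = 3755 + j3805
Denominator: (j5)^2 + 1008(j5) + 8000 = 7975 + j5040
|N| = √(3755² + 3805²) ≈ 5345.8, ∠N ≈ 45.38°
|D| = √(7975² + 5040²) ≈ 9434.1, ∠D ≈ 32.29°
|G| = 5345.8 / 9434.1 ≈ 0.56665

0.567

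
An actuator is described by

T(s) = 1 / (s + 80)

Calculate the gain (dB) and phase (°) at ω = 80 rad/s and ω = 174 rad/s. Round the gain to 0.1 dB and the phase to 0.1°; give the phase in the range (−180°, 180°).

At s = jω = j80:
pole (s+80): 80 + j80 → |·| = √(80²+80²) = √12800 ≈ 113.14, ∠ = arctan(80/80) ≈ 45.00°
|T| = 1 / 113.14 ≈ 0.0088386
Gain = 20 log₁₀(0.0088386) ≈ -41.07 dB
∠T = 0.00° − 45.00° = -45.00°

At s = jω = j174:
pole (s+80): 80 + j174 → |·| = √(80²+174²) = √36676 ≈ 191.51, ∠ = arctan(174/80) ≈ 65.31°
|T| = 1 / 191.51 ≈ 0.0052217
Gain = 20 log₁₀(0.0052217) ≈ -45.64 dB
∠T = 0.00° − 65.31° = -65.31°

ω = 80: -41.1 dB, -45.0°; ω = 174: -45.6 dB, -65.3°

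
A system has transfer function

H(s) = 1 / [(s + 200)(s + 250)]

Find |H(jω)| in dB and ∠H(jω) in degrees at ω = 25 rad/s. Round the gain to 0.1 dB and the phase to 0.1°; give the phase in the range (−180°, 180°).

-94.1 dB, -12.8°

At s = jω = j25:
pole (s+200): 200 + j25 → |·| = √(200²+25²) = √40625 ≈ 201.56, ∠ = arctan(25/200) ≈ 7.13°
pole (s+250): 250 + j25 → |·| = √(250²+25²) = √63125 ≈ 251.25, ∠ = arctan(25/250) ≈ 5.71°
|H| = 1 / 50642 ≈ 1.9746e-05
Gain = 20 log₁₀(1.9746e-05) ≈ -94.09 dB
∠H = 0.00° − 12.84° = -12.84°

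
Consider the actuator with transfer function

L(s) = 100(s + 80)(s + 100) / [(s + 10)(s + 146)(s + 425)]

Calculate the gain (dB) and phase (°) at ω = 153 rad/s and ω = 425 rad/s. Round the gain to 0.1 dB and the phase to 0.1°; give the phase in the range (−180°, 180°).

ω = 153: -13.3 dB, -33.2°; ω = 425: -15.7 dB, -48.6°

At s = jω = j153:
zero (s+80): 80 + j153 → |·| = √(80²+153²) = √29809 ≈ 172.65, ∠ = arctan(153/80) ≈ 62.40°
zero (s+100): 100 + j153 → |·| = √(100²+153²) = √33409 ≈ 182.78, ∠ = arctan(153/100) ≈ 56.83°
pole (s+10): 10 + j153 → |·| = √(10²+153²) = √23509 ≈ 153.33, ∠ = arctan(153/10) ≈ 86.26°
pole (s+146): 146 + j153 → |·| = √(146²+153²) = √44725 ≈ 211.48, ∠ = arctan(153/146) ≈ 46.34°
pole (s+425): 425 + j153 → |·| = √(425²+153²) = √204034 ≈ 451.7, ∠ = arctan(153/425) ≈ 19.80°
|L| = 100 · 31557 / 1.4647e+07 ≈ 0.21545
Gain = 20 log₁₀(0.21545) ≈ -13.33 dB
∠L = 119.23° − 152.40° = -33.17°

At s = jω = j425:
zero (s+80): 80 + j425 → |·| = √(80²+425²) = √187025 ≈ 432.46, ∠ = arctan(425/80) ≈ 79.34°
zero (s+100): 100 + j425 → |·| = √(100²+425²) = √190625 ≈ 436.61, ∠ = arctan(425/100) ≈ 76.76°
pole (s+10): 10 + j425 → |·| = √(10²+425²) = √180725 ≈ 425.12, ∠ = arctan(425/10) ≈ 88.65°
pole (s+146): 146 + j425 → |·| = √(146²+425²) = √201941 ≈ 449.38, ∠ = arctan(425/146) ≈ 71.04°
pole (s+425): 425 + j425 → |·| = √(425²+425²) = √361250 ≈ 601.04, ∠ = arctan(425/425) ≈ 45.00°
|L| = 100 · 1.8882e+05 / 1.1482e+08 ≈ 0.16445
Gain = 20 log₁₀(0.16445) ≈ -15.68 dB
∠L = 156.10° − 204.69° = -48.59°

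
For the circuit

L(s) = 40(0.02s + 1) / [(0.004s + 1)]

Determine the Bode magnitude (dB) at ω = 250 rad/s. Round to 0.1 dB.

At ω = 250 rad/s:
zero (1 + j250·0.02) = 1 + j5 → |·| ≈ 5.099, ∠ ≈ 78.69°
pole (1 + j250·0.004) = 1 + j1 → |·| ≈ 1.4142, ∠ ≈ 45.00°
|L| = 40 · 5.099 / (1.4142) ≈ 144.22
Gain = 20 log₁₀(144.22) ≈ 43.18 dB

43.2 dB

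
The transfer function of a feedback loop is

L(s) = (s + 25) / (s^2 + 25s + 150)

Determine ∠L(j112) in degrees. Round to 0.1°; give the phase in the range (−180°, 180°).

-89.9°

Substitute s = j112:
Numerator: (j112) + 25 = 25 + j112
Denominator: (j112)^2 + 25(j112) + 150 = -12394 + j2800
|N| = √(25² + 112²) ≈ 114.76, ∠N ≈ 77.42°
|D| = √(12394² + 2800²) ≈ 12706, ∠D ≈ 167.27°
∠L = 77.42° − 167.27° = -89.85°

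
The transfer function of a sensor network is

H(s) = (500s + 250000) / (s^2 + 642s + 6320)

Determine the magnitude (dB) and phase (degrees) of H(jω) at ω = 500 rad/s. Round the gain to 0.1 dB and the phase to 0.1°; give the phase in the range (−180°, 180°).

-1.1 dB, -82.2°

Substitute s = j500:
Numerator: 500(j500) + 250000 = 250000 + j250000
Denominator: (j500)^2 + 642(j500) + 6320 = -243680 + j321000
|N| = √(250000² + 250000²) ≈ 3.5355e+05, ∠N ≈ 45.00°
|D| = √(243680² + 321000²) ≈ 4.0301e+05, ∠D ≈ 127.20°
|H| = 3.5355e+05 / 4.0301e+05 ≈ 0.87727
Gain = 20 log₁₀(0.87727) ≈ -1.14 dB
∠H = 45.00° − 127.20° = -82.20°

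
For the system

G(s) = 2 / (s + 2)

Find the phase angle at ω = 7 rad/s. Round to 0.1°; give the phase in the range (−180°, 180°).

-74.1°

At s = jω = j7:
pole (s+2): 2 + j7 → |·| = √(2²+7²) = √53 ≈ 7.2801, ∠ = arctan(7/2) ≈ 74.05°
∠G = 0.00° − 74.05° = -74.05°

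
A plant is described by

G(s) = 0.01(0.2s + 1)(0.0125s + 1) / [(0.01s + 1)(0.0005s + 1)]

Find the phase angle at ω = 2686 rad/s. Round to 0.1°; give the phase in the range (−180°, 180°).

At ω = 2686 rad/s:
zero (1 + j2686·0.2) = 1 + j537.2 → |·| ≈ 537.2, ∠ ≈ 89.89°
zero (1 + j2686·0.0125) = 1 + j33.575 → |·| ≈ 33.59, ∠ ≈ 88.29°
pole (1 + j2686·0.01) = 1 + j26.86 → |·| ≈ 26.879, ∠ ≈ 87.87°
pole (1 + j2686·0.0005) = 1 + j1.343 → |·| ≈ 1.6744, ∠ ≈ 53.33°
∠G = (89.89° + 88.29°) − (87.87° + 53.33°) = 36.98°

37.0°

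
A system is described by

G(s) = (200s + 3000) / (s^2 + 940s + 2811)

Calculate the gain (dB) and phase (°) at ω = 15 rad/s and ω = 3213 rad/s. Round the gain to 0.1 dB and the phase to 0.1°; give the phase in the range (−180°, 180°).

ω = 15: -10.6 dB, -34.6°; ω = 3213: -24.5 dB, -74.0°

Substitute s = j15:
Numerator: 200(j15) + 3000 = 3000 + j3000
Denominator: (j15)^2 + 940(j15) + 2811 = 2586 + j14100
|N| = √(3000² + 3000²) ≈ 4242.6, ∠N ≈ 45.00°
|D| = √(2586² + 14100²) ≈ 14335, ∠D ≈ 79.61°
|G| = 4242.6 / 14335 ≈ 0.29596
Gain = 20 log₁₀(0.29596) ≈ -10.58 dB
∠G = 45.00° − 79.61° = -34.61°

Substitute s = j3213:
Numerator: 200(j3213) + 3000 = 3000 + j642600
Denominator: (j3213)^2 + 940(j3213) + 2811 = -10320558 + j3020220
|N| = √(3000² + 642600²) ≈ 6.4261e+05, ∠N ≈ 89.73°
|D| = √(10320558² + 3020220²) ≈ 1.0753e+07, ∠D ≈ 163.69°
|G| = 6.4261e+05 / 1.0753e+07 ≈ 0.059761
Gain = 20 log₁₀(0.059761) ≈ -24.47 dB
∠G = 89.73° − 163.69° = -73.96°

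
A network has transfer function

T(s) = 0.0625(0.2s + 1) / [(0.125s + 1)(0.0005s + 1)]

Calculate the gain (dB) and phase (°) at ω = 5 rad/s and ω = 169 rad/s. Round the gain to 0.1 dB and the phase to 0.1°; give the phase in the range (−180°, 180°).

ω = 5: -22.5 dB, 12.9°; ω = 169: -20.0 dB, -3.8°

At ω = 5 rad/s:
zero (1 + j5·0.2) = 1 + j1 → |·| ≈ 1.4142, ∠ ≈ 45.00°
pole (1 + j5·0.125) = 1 + j0.625 → |·| ≈ 1.1792, ∠ ≈ 32.01°
pole (1 + j5·0.0005) = 1 + j0.0025 → |·| ≈ 1, ∠ ≈ 0.14°
|T| = 0.0625 · 1.4142 / (1.1792 · 1) ≈ 0.074955
Gain = 20 log₁₀(0.074955) ≈ -22.50 dB
∠T = (45.00°) − (32.01° + 0.14°) = 12.85°

At ω = 169 rad/s:
zero (1 + j169·0.2) = 1 + j33.8 → |·| ≈ 33.815, ∠ ≈ 88.31°
pole (1 + j169·0.125) = 1 + j21.125 → |·| ≈ 21.149, ∠ ≈ 87.29°
pole (1 + j169·0.0005) = 1 + j0.0845 → |·| ≈ 1.0036, ∠ ≈ 4.83°
|T| = 0.0625 · 33.815 / (21.149 · 1.0036) ≈ 0.099572
Gain = 20 log₁₀(0.099572) ≈ -20.04 dB
∠T = (88.31°) − (87.29° + 4.83°) = -3.81°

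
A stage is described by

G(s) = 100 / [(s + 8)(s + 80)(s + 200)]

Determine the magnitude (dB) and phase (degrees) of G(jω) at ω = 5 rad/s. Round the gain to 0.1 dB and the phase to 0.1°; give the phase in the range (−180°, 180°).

At s = jω = j5:
pole (s+8): 8 + j5 → |·| = √(8²+5²) = √89 ≈ 9.434, ∠ = arctan(5/8) ≈ 32.01°
pole (s+80): 80 + j5 → |·| = √(80²+5²) = √6425 ≈ 80.156, ∠ = arctan(5/80) ≈ 3.58°
pole (s+200): 200 + j5 → |·| = √(200²+5²) = √40025 ≈ 200.06, ∠ = arctan(5/200) ≈ 1.43°
|G| = 100 / 1.5128e+05 ≈ 0.00066103
Gain = 20 log₁₀(0.00066103) ≈ -63.60 dB
∠G = 0.00° − 37.02° = -37.02°

-63.6 dB, -37.0°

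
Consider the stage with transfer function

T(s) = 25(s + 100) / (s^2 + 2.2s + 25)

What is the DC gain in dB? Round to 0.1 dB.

40.0 dB

T(0) = 25·100 / 25 = 100
20 log₁₀(100) ≈ 40.00 dB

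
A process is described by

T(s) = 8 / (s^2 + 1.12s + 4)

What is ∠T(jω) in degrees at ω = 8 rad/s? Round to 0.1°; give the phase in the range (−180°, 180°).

-171.5°

At s = jω = j8:
quadratic: (j8)² + 1.12·j8 + 4 = -60 + j8.96 → |·| ≈ 60.665, ∠ ≈ 171.51°
∠T = 0.00° − 171.51° = -171.51°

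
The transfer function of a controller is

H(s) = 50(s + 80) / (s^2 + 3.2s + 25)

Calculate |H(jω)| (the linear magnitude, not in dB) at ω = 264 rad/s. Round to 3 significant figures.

0.198

At s = jω = j264:
zero (s+80): 80 + j264 → |·| = √(80²+264²) = √76096 ≈ 275.86, ∠ = arctan(264/80) ≈ 73.14°
quadratic: (j264)² + 3.2·j264 + 25 = -69671 + j844.8 → |·| ≈ 69676, ∠ ≈ 179.31°
|H| = 50 · 275.86 / 69676 ≈ 0.19796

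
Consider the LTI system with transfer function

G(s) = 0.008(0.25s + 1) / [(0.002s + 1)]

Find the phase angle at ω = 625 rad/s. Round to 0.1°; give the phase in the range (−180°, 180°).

At ω = 625 rad/s:
zero (1 + j625·0.25) = 1 + j156.25 → |·| ≈ 156.25, ∠ ≈ 89.63°
pole (1 + j625·0.002) = 1 + j1.25 → |·| ≈ 1.6008, ∠ ≈ 51.34°
∠G = (89.63°) − (51.34°) = 38.29°

38.3°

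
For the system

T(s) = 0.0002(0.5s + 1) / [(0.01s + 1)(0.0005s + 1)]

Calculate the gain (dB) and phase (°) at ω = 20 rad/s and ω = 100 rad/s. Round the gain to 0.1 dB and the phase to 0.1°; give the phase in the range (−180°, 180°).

At ω = 20 rad/s:
zero (1 + j20·0.5) = 1 + j10 → |·| ≈ 10.05, ∠ ≈ 84.29°
pole (1 + j20·0.01) = 1 + j0.2 → |·| ≈ 1.0198, ∠ ≈ 11.31°
pole (1 + j20·0.0005) = 1 + j0.01 → |·| ≈ 1, ∠ ≈ 0.57°
|T| = 0.0002 · 10.05 / (1.0198 · 1) ≈ 0.001971
Gain = 20 log₁₀(0.001971) ≈ -54.11 dB
∠T = (84.29°) − (11.31° + 0.57°) = 72.41°

At ω = 100 rad/s:
zero (1 + j100·0.5) = 1 + j50 → |·| ≈ 50.01, ∠ ≈ 88.85°
pole (1 + j100·0.01) = 1 + j1 → |·| ≈ 1.4142, ∠ ≈ 45.00°
pole (1 + j100·0.0005) = 1 + j0.05 → |·| ≈ 1.0012, ∠ ≈ 2.86°
|T| = 0.0002 · 50.01 / (1.4142 · 1.0012) ≈ 0.0070641
Gain = 20 log₁₀(0.0070641) ≈ -43.02 dB
∠T = (88.85°) − (45.00° + 2.86°) = 40.99°

ω = 20: -54.1 dB, 72.4°; ω = 100: -43.0 dB, 41.0°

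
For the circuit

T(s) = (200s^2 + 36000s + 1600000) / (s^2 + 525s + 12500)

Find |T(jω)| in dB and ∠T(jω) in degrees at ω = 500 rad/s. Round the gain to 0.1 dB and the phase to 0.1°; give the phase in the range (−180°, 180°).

Substitute s = j500:
Numerator: 200(j500)^2 + 36000(j500) + 1600000 = -48400000 + j18000000
Denominator: (j500)^2 + 525(j500) + 12500 = -237500 + j262500
|N| = √(48400000² + 18000000²) ≈ 5.1639e+07, ∠N ≈ 159.60°
|D| = √(237500² + 262500²) ≈ 3.54e+05, ∠D ≈ 132.14°
|T| = 5.1639e+07 / 3.54e+05 ≈ 145.87
Gain = 20 log₁₀(145.87) ≈ 43.28 dB
∠T = 159.60° − 132.14° = 27.46°

43.3 dB, 27.5°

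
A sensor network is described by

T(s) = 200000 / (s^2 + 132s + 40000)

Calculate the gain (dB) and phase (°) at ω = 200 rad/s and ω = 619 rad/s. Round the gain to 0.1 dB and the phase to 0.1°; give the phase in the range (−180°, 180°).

At s = jω = j200:
quadratic: (j200)² + 132·j200 + 40000 = 0 + j26400 → |·| ≈ 26400, ∠ ≈ 90.00°
|T| = 200000 / 26400 ≈ 7.5758
Gain = 20 log₁₀(7.5758) ≈ 17.59 dB
∠T = 0.00° − 90.00° = -90.00°

At s = jω = j619:
quadratic: (j619)² + 132·j619 + 40000 = -343161 + j81708 → |·| ≈ 3.5275e+05, ∠ ≈ 166.61°
|T| = 200000 / 3.5275e+05 ≈ 0.56697
Gain = 20 log₁₀(0.56697) ≈ -4.93 dB
∠T = 0.00° − 166.61° = -166.61°

ω = 200: 17.6 dB, -90.0°; ω = 619: -4.9 dB, -166.6°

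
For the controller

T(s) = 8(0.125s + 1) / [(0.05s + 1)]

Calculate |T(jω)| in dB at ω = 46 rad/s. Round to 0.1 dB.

25.4 dB

At ω = 46 rad/s:
zero (1 + j46·0.125) = 1 + j5.75 → |·| ≈ 5.8363, ∠ ≈ 80.13°
pole (1 + j46·0.05) = 1 + j2.3 → |·| ≈ 2.508, ∠ ≈ 66.50°
|T| = 8 · 5.8363 / (2.508) ≈ 18.617
Gain = 20 log₁₀(18.617) ≈ 25.40 dB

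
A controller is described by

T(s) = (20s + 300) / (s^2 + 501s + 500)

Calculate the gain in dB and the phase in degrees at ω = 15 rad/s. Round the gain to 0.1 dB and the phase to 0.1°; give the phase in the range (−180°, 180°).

-25.0 dB, -42.9°

Substitute s = j15:
Numerator: 20(j15) + 300 = 300 + j300
Denominator: (j15)^2 + 501(j15) + 500 = 275 + j7515
|N| = √(300² + 300²) ≈ 424.26, ∠N ≈ 45.00°
|D| = √(275² + 7515²) ≈ 7520, ∠D ≈ 87.90°
|T| = 424.26 / 7520 ≈ 0.056418
Gain = 20 log₁₀(0.056418) ≈ -24.97 dB
∠T = 45.00° − 87.90° = -42.90°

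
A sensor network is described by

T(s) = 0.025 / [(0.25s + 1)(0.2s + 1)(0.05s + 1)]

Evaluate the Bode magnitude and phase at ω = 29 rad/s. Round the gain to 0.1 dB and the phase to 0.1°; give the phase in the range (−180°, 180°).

At ω = 29 rad/s:
pole (1 + j29·0.25) = 1 + j7.25 → |·| ≈ 7.3186, ∠ ≈ 82.15°
pole (1 + j29·0.2) = 1 + j5.8 → |·| ≈ 5.8856, ∠ ≈ 80.22°
pole (1 + j29·0.05) = 1 + j1.45 → |·| ≈ 1.7614, ∠ ≈ 55.41°
|T| = 0.025 · 1 / (7.3186 · 5.8856 · 1.7614) ≈ 0.00032951
Gain = 20 log₁₀(0.00032951) ≈ -69.64 dB
∠T = (0°) − (82.15° + 80.22° + 55.41°) = -217.78° ≡ 142.22° (principal value)

-69.6 dB, 142.2°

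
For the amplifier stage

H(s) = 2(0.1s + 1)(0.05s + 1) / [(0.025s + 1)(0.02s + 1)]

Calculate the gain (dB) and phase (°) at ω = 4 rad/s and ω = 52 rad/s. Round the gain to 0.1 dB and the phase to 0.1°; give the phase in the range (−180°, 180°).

At ω = 4 rad/s:
zero (1 + j4·0.1) = 1 + j0.4 → |·| ≈ 1.077, ∠ ≈ 21.80°
zero (1 + j4·0.05) = 1 + j0.2 → |·| ≈ 1.0198, ∠ ≈ 11.31°
pole (1 + j4·0.025) = 1 + j0.1 → |·| ≈ 1.005, ∠ ≈ 5.71°
pole (1 + j4·0.02) = 1 + j0.08 → |·| ≈ 1.0032, ∠ ≈ 4.57°
|H| = 2 · 1.077 · 1.0198 / (1.005 · 1.0032) ≈ 2.1787
Gain = 20 log₁₀(2.1787) ≈ 6.76 dB
∠H = (21.80° + 11.31°) − (5.71° + 4.57°) = 22.83°

At ω = 52 rad/s:
zero (1 + j52·0.1) = 1 + j5.2 → |·| ≈ 5.2953, ∠ ≈ 79.11°
zero (1 + j52·0.05) = 1 + j2.6 → |·| ≈ 2.7857, ∠ ≈ 68.96°
pole (1 + j52·0.025) = 1 + j1.3 → |·| ≈ 1.6401, ∠ ≈ 52.43°
pole (1 + j52·0.02) = 1 + j1.04 → |·| ≈ 1.4428, ∠ ≈ 46.12°
|H| = 2 · 5.2953 · 2.7857 / (1.6401 · 1.4428) ≈ 12.467
Gain = 20 log₁₀(12.467) ≈ 21.92 dB
∠H = (79.11° + 68.96°) − (52.43° + 46.12°) = 49.52°

ω = 4: 6.8 dB, 22.8°; ω = 52: 21.9 dB, 49.5°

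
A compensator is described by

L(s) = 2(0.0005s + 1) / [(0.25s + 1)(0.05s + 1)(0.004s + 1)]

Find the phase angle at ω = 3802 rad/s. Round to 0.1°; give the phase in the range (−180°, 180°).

At ω = 3802 rad/s:
zero (1 + j3802·0.0005) = 1 + j1.901 → |·| ≈ 2.148, ∠ ≈ 62.25°
pole (1 + j3802·0.25) = 1 + j950.5 → |·| ≈ 950.5, ∠ ≈ 89.94°
pole (1 + j3802·0.05) = 1 + j190.1 → |·| ≈ 190.1, ∠ ≈ 89.70°
pole (1 + j3802·0.004) = 1 + j15.208 → |·| ≈ 15.241, ∠ ≈ 86.24°
∠L = (62.25°) − (89.94° + 89.70° + 86.24°) = -203.63° ≡ 156.37° (principal value)

156.4°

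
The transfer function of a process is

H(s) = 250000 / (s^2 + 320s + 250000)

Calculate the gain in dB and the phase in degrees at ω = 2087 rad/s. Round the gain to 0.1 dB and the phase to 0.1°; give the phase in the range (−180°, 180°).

-24.4 dB, -170.8°

At s = jω = j2087:
quadratic: (j2087)² + 320·j2087 + 250000 = -4105569 + j667840 → |·| ≈ 4.1595e+06, ∠ ≈ 170.76°
|H| = 250000 / 4.1595e+06 ≈ 0.060103
Gain = 20 log₁₀(0.060103) ≈ -24.42 dB
∠H = 0.00° − 170.76° = -170.76°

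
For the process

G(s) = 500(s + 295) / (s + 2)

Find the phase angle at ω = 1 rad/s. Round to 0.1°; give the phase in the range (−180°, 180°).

At s = jω = j1:
zero (s+295): 295 + j1 → |·| = √(295²+1²) = √87026 ≈ 295, ∠ = arctan(1/295) ≈ 0.19°
pole (s+2): 2 + j1 → |·| = √(2²+1²) = √5 ≈ 2.2361, ∠ = arctan(1/2) ≈ 26.57°
∠G = 0.19° − 26.57° = -26.38°

-26.4°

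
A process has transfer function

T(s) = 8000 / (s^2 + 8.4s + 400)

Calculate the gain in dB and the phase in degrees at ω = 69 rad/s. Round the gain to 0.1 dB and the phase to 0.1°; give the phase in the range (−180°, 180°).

At s = jω = j69:
quadratic: (j69)² + 8.4·j69 + 400 = -4361 + j579.6 → |·| ≈ 4399.3, ∠ ≈ 172.43°
|T| = 8000 / 4399.3 ≈ 1.8185
Gain = 20 log₁₀(1.8185) ≈ 5.19 dB
∠T = 0.00° − 172.43° = -172.43°

5.2 dB, -172.4°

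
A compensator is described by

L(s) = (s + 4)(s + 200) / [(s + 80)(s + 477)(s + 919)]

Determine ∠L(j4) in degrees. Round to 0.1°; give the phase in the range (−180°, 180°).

42.6°

At s = jω = j4:
zero (s+4): 4 + j4 → |·| = √(4²+4²) = √32 ≈ 5.6569, ∠ = arctan(4/4) ≈ 45.00°
zero (s+200): 200 + j4 → |·| = √(200²+4²) = √40016 ≈ 200.04, ∠ = arctan(4/200) ≈ 1.15°
pole (s+80): 80 + j4 → |·| = √(80²+4²) = √6416 ≈ 80.1, ∠ = arctan(4/80) ≈ 2.86°
pole (s+477): 477 + j4 → |·| = √(477²+4²) = √227545 ≈ 477.02, ∠ = arctan(4/477) ≈ 0.48°
pole (s+919): 919 + j4 → |·| = √(919²+4²) = √844577 ≈ 919.01, ∠ = arctan(4/919) ≈ 0.25°
∠L = 46.15° − 3.59° = 42.56°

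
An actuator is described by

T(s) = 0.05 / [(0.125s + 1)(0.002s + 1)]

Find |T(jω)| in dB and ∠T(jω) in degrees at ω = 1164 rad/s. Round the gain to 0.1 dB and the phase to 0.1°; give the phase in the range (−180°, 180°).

At ω = 1164 rad/s:
pole (1 + j1164·0.125) = 1 + j145.5 → |·| ≈ 145.5, ∠ ≈ 89.61°
pole (1 + j1164·0.002) = 1 + j2.328 → |·| ≈ 2.5337, ∠ ≈ 66.75°
|T| = 0.05 · 1 / (145.5 · 2.5337) ≈ 0.00013563
Gain = 20 log₁₀(0.00013563) ≈ -77.35 dB
∠T = (0°) − (89.61° + 66.75°) = -156.36°

-77.4 dB, -156.4°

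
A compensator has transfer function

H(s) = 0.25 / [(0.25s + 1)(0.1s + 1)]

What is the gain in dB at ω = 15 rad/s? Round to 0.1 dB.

-28.9 dB

At ω = 15 rad/s:
pole (1 + j15·0.25) = 1 + j3.75 → |·| ≈ 3.881, ∠ ≈ 75.07°
pole (1 + j15·0.1) = 1 + j1.5 → |·| ≈ 1.8028, ∠ ≈ 56.31°
|H| = 0.25 · 1 / (3.881 · 1.8028) ≈ 0.035731
Gain = 20 log₁₀(0.035731) ≈ -28.94 dB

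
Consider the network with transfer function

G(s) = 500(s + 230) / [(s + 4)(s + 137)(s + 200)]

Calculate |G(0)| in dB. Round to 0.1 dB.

G(0) = 500·230 / (4·137·200) ≈ 1.0493
20 log₁₀(1.0493) ≈ 0.42 dB

0.4 dB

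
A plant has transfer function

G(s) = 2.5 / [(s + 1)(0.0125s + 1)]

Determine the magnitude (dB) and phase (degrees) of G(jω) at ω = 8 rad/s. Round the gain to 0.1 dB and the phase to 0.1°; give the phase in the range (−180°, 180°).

At ω = 8 rad/s:
pole (1 + j8·1) = 1 + j8 → |·| ≈ 8.0623, ∠ ≈ 82.87°
pole (1 + j8·0.0125) = 1 + j0.1 → |·| ≈ 1.005, ∠ ≈ 5.71°
|G| = 2.5 · 1 / (8.0623 · 1.005) ≈ 0.30854
Gain = 20 log₁₀(0.30854) ≈ -10.21 dB
∠G = (0°) − (82.87° + 5.71°) = -88.58°

-10.2 dB, -88.6°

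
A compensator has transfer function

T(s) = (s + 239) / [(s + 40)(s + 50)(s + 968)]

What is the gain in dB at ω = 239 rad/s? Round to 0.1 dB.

At s = jω = j239:
zero (s+239): 239 + j239 → |·| = √(239²+239²) = √114242 ≈ 338, ∠ = arctan(239/239) ≈ 45.00°
pole (s+40): 40 + j239 → |·| = √(40²+239²) = √58721 ≈ 242.32, ∠ = arctan(239/40) ≈ 80.50°
pole (s+50): 50 + j239 → |·| = √(50²+239²) = √59621 ≈ 244.17, ∠ = arctan(239/50) ≈ 78.18°
pole (s+968): 968 + j239 → |·| = √(968²+239²) = √994145 ≈ 997.07, ∠ = arctan(239/968) ≈ 13.87°
|T| = 1 · 338 / 5.8994e+07 ≈ 5.7294e-06
Gain = 20 log₁₀(5.7294e-06) ≈ -104.84 dB

-104.8 dB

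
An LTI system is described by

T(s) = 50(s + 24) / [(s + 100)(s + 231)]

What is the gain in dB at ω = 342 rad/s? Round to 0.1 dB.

-18.7 dB

At s = jω = j342:
zero (s+24): 24 + j342 → |·| = √(24²+342²) = √117540 ≈ 342.84, ∠ = arctan(342/24) ≈ 85.99°
pole (s+100): 100 + j342 → |·| = √(100²+342²) = √126964 ≈ 356.32, ∠ = arctan(342/100) ≈ 73.70°
pole (s+231): 231 + j342 → |·| = √(231²+342²) = √170325 ≈ 412.7, ∠ = arctan(342/231) ≈ 55.96°
|T| = 50 · 342.84 / 1.4705e+05 ≈ 0.11657
Gain = 20 log₁₀(0.11657) ≈ -18.67 dB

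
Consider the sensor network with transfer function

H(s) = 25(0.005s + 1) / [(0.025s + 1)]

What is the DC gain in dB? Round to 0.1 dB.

28.0 dB

H(0) = 25 · 1 / 1 = 25
20 log₁₀(25) ≈ 27.96 dB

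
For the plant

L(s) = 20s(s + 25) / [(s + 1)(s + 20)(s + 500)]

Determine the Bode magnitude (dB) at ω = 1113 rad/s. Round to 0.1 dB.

At s = jω = j1113:
zero (s+25): 25 + j1113 → |·| = √(25²+1113²) = √1239394 ≈ 1113.3, ∠ = arctan(1113/25) ≈ 88.71°
zero at origin: s = j1113 → |·| = 1113, ∠ = 90.00°
pole (s+1): 1 + j1113 → |·| = √(1²+1113²) = √1238770 ≈ 1113, ∠ = arctan(1113/1) ≈ 89.95°
pole (s+20): 20 + j1113 → |·| = √(20²+1113²) = √1239169 ≈ 1113.2, ∠ = arctan(1113/20) ≈ 88.97°
pole (s+500): 500 + j1113 → |·| = √(500²+1113²) = √1488769 ≈ 1220.2, ∠ = arctan(1113/500) ≈ 65.81°
|L| = 20 · 1.2391e+06 / 1.5118e+09 ≈ 0.016392
Gain = 20 log₁₀(0.016392) ≈ -35.71 dB

-35.7 dB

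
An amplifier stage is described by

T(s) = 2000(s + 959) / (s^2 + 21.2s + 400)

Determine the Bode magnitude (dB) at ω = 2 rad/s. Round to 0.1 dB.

73.7 dB

At s = jω = j2:
zero (s+959): 959 + j2 → |·| = √(959²+2²) = √919685 ≈ 959, ∠ = arctan(2/959) ≈ 0.12°
quadratic: (j2)² + 21.2·j2 + 400 = 396 + j42.4 → |·| ≈ 398.26, ∠ ≈ 6.11°
|T| = 2000 · 959 / 398.26 ≈ 4815.9
Gain = 20 log₁₀(4815.9) ≈ 73.65 dB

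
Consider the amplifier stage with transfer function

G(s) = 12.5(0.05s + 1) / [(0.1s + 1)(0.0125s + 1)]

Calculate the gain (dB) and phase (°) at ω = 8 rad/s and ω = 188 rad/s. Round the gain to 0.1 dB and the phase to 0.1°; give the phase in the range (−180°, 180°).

ω = 8: 20.4 dB, -22.6°; ω = 188: 7.8 dB, -70.0°

At ω = 8 rad/s:
zero (1 + j8·0.05) = 1 + j0.4 → |·| ≈ 1.077, ∠ ≈ 21.80°
pole (1 + j8·0.1) = 1 + j0.8 → |·| ≈ 1.2806, ∠ ≈ 38.66°
pole (1 + j8·0.0125) = 1 + j0.1 → |·| ≈ 1.005, ∠ ≈ 5.71°
|G| = 12.5 · 1.077 / (1.2806 · 1.005) ≈ 10.46
Gain = 20 log₁₀(10.46) ≈ 20.39 dB
∠G = (21.80°) − (38.66° + 5.71°) = -22.57°

At ω = 188 rad/s:
zero (1 + j188·0.05) = 1 + j9.4 → |·| ≈ 9.453, ∠ ≈ 83.93°
pole (1 + j188·0.1) = 1 + j18.8 → |·| ≈ 18.827, ∠ ≈ 86.96°
pole (1 + j188·0.0125) = 1 + j2.35 → |·| ≈ 2.5539, ∠ ≈ 66.95°
|G| = 12.5 · 9.453 / (18.827 · 2.5539) ≈ 2.4575
Gain = 20 log₁₀(2.4575) ≈ 7.81 dB
∠G = (83.93°) − (86.96° + 66.95°) = -69.98°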